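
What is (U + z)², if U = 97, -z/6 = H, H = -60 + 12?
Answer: 148225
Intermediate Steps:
H = -48
z = 288 (z = -6*(-48) = 288)
(U + z)² = (97 + 288)² = 385² = 148225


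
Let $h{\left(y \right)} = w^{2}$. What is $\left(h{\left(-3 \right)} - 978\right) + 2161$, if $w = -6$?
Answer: $1219$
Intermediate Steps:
$h{\left(y \right)} = 36$ ($h{\left(y \right)} = \left(-6\right)^{2} = 36$)
$\left(h{\left(-3 \right)} - 978\right) + 2161 = \left(36 - 978\right) + 2161 = -942 + 2161 = 1219$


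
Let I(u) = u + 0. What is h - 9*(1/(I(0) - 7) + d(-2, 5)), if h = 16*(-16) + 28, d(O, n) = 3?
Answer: -1776/7 ≈ -253.71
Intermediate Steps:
I(u) = u
h = -228 (h = -256 + 28 = -228)
h - 9*(1/(I(0) - 7) + d(-2, 5)) = -228 - 9*(1/(0 - 7) + 3) = -228 - 9*(1/(-7) + 3) = -228 - 9*(-⅐ + 3) = -228 - 9*20/7 = -228 - 1*180/7 = -228 - 180/7 = -1776/7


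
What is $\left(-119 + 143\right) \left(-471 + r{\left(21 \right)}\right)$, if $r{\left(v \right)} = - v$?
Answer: $-11808$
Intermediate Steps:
$\left(-119 + 143\right) \left(-471 + r{\left(21 \right)}\right) = \left(-119 + 143\right) \left(-471 - 21\right) = 24 \left(-471 - 21\right) = 24 \left(-492\right) = -11808$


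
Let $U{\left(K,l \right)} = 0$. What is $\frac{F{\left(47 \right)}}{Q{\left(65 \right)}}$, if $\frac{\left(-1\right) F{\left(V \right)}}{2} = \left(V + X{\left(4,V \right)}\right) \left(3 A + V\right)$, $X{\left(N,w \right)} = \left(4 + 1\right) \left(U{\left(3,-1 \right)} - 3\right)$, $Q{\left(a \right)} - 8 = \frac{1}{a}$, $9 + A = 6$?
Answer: $- \frac{158080}{521} \approx -303.42$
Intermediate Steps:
$A = -3$ ($A = -9 + 6 = -3$)
$Q{\left(a \right)} = 8 + \frac{1}{a}$
$X{\left(N,w \right)} = -15$ ($X{\left(N,w \right)} = \left(4 + 1\right) \left(0 - 3\right) = 5 \left(-3\right) = -15$)
$F{\left(V \right)} = - 2 \left(-15 + V\right) \left(-9 + V\right)$ ($F{\left(V \right)} = - 2 \left(V - 15\right) \left(3 \left(-3\right) + V\right) = - 2 \left(-15 + V\right) \left(-9 + V\right)$)
$\frac{F{\left(47 \right)}}{Q{\left(65 \right)}} = \frac{-270 - 2 \cdot 47^{2} + 48 \cdot 47}{8 + \frac{1}{65}} = \frac{-270 - 4418 + 2256}{8 + \frac{1}{65}} = \frac{-270 - 4418 + 2256}{\frac{521}{65}} = \left(-2432\right) \frac{65}{521} = - \frac{158080}{521}$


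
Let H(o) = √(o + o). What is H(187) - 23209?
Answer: -23209 + √374 ≈ -23190.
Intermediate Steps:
H(o) = √2*√o (H(o) = √(2*o) = √2*√o)
H(187) - 23209 = √2*√187 - 23209 = √374 - 23209 = -23209 + √374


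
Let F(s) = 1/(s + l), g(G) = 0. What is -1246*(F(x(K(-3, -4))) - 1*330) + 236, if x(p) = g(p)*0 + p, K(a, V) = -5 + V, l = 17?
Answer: 1645041/4 ≈ 4.1126e+5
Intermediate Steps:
x(p) = p (x(p) = 0*0 + p = 0 + p = p)
F(s) = 1/(17 + s) (F(s) = 1/(s + 17) = 1/(17 + s))
-1246*(F(x(K(-3, -4))) - 1*330) + 236 = -1246*(1/(17 + (-5 - 4)) - 1*330) + 236 = -1246*(1/(17 - 9) - 330) + 236 = -1246*(1/8 - 330) + 236 = -1246*(⅛ - 330) + 236 = -1246*(-2639/8) + 236 = 1644097/4 + 236 = 1645041/4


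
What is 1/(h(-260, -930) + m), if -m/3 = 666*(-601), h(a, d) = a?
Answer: 1/1200538 ≈ 8.3296e-7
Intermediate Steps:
m = 1200798 (m = -1998*(-601) = -3*(-400266) = 1200798)
1/(h(-260, -930) + m) = 1/(-260 + 1200798) = 1/1200538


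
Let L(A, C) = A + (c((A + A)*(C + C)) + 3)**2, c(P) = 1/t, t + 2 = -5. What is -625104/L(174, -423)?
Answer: -15315048/4463 ≈ -3431.6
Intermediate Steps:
t = -7 (t = -2 - 5 = -7)
c(P) = -1/7 (c(P) = 1/(-7) = -1/7)
L(A, C) = 400/49 + A (L(A, C) = A + (-1/7 + 3)**2 = A + (20/7)**2 = A + 400/49 = 400/49 + A)
-625104/L(174, -423) = -625104/(400/49 + 174) = -625104/8926/49 = -625104*49/8926 = -15315048/4463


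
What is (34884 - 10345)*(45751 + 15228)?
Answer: 1496363681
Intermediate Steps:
(34884 - 10345)*(45751 + 15228) = 24539*60979 = 1496363681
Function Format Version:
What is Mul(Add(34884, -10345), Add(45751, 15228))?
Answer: 1496363681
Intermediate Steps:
Mul(Add(34884, -10345), Add(45751, 15228)) = Mul(24539, 60979) = 1496363681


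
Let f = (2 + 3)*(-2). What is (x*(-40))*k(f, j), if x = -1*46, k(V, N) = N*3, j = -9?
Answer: -49680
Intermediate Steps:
f = -10 (f = 5*(-2) = -10)
k(V, N) = 3*N
x = -46
(x*(-40))*k(f, j) = (-46*(-40))*(3*(-9)) = 1840*(-27) = -49680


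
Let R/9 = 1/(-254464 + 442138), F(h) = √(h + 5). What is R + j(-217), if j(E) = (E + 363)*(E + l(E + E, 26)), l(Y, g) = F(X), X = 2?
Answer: -1981962553/62558 + 146*√7 ≈ -31296.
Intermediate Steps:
F(h) = √(5 + h)
l(Y, g) = √7 (l(Y, g) = √(5 + 2) = √7)
j(E) = (363 + E)*(E + √7) (j(E) = (E + 363)*(E + √7) = (363 + E)*(E + √7))
R = 3/62558 (R = 9/(-254464 + 442138) = 9/187674 = 9*(1/187674) = 3/62558 ≈ 4.7955e-5)
R + j(-217) = 3/62558 + ((-217)² + 363*(-217) + 363*√7 - 217*√7) = 3/62558 + (47089 - 78771 + 363*√7 - 217*√7) = 3/62558 + (-31682 + 146*√7) = -1981962553/62558 + 146*√7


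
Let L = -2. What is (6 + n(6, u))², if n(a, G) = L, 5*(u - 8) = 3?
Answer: 16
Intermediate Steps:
u = 43/5 (u = 8 + (⅕)*3 = 8 + ⅗ = 43/5 ≈ 8.6000)
n(a, G) = -2
(6 + n(6, u))² = (6 - 2)² = 4² = 16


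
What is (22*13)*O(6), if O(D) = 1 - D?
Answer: -1430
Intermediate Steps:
(22*13)*O(6) = (22*13)*(1 - 1*6) = 286*(1 - 6) = 286*(-5) = -1430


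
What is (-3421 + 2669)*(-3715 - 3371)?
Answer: 5328672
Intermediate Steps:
(-3421 + 2669)*(-3715 - 3371) = -752*(-7086) = 5328672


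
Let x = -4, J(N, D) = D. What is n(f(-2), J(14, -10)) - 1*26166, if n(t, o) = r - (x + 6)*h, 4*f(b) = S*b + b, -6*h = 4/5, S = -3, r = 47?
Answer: -391781/15 ≈ -26119.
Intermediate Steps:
h = -2/15 (h = -2/(3*5) = -1/6*4/5 = -2/15 ≈ -0.13333)
f(b) = -b/2 (f(b) = (-3*b + b)/4 = (-2*b)/4 = -b/2)
n(t, o) = 709/15 (n(t, o) = 47 - (-4 + 6)*(-2)/15 = 47 - 2*(-2)/15 = 47 - 1*(-4/15) = 47 + 4/15 = 709/15)
n(f(-2), J(14, -10)) - 1*26166 = 709/15 - 1*26166 = 709/15 - 26166 = -391781/15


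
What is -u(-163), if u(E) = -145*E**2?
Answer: 3852505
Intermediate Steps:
-u(-163) = -(-145)*(-163)**2 = -(-145)*26569 = -1*(-3852505) = 3852505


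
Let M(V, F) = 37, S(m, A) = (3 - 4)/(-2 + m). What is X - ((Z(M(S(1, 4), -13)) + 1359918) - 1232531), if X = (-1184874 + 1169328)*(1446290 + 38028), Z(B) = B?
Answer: -23075335052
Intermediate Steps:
S(m, A) = -1/(-2 + m)
X = -23075207628 (X = -15546*1484318 = -23075207628)
X - ((Z(M(S(1, 4), -13)) + 1359918) - 1232531) = -23075207628 - ((37 + 1359918) - 1232531) = -23075207628 - (1359955 - 1232531) = -23075207628 - 1*127424 = -23075207628 - 127424 = -23075335052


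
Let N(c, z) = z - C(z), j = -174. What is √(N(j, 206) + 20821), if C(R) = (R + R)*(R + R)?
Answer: I*√148717 ≈ 385.64*I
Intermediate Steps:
C(R) = 4*R² (C(R) = (2*R)*(2*R) = 4*R²)
N(c, z) = z - 4*z²
√(N(j, 206) + 20821) = √(206*(1 - 4*206) + 20821) = √(206*(1 - 824) + 20821) = √(206*(-823) + 20821) = √(-169538 + 20821) = √(-148717) = I*√148717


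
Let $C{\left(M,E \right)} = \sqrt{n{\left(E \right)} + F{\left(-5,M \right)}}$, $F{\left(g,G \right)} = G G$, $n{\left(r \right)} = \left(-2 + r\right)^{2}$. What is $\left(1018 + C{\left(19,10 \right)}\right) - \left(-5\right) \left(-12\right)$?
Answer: $958 + 5 \sqrt{17} \approx 978.62$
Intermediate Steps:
$F{\left(g,G \right)} = G^{2}$
$C{\left(M,E \right)} = \sqrt{M^{2} + \left(-2 + E\right)^{2}}$ ($C{\left(M,E \right)} = \sqrt{\left(-2 + E\right)^{2} + M^{2}} = \sqrt{M^{2} + \left(-2 + E\right)^{2}}$)
$\left(1018 + C{\left(19,10 \right)}\right) - \left(-5\right) \left(-12\right) = \left(1018 + \sqrt{19^{2} + \left(-2 + 10\right)^{2}}\right) - \left(-5\right) \left(-12\right) = \left(1018 + \sqrt{361 + 8^{2}}\right) - 60 = \left(1018 + \sqrt{361 + 64}\right) - 60 = \left(1018 + \sqrt{425}\right) - 60 = \left(1018 + 5 \sqrt{17}\right) - 60 = 958 + 5 \sqrt{17}$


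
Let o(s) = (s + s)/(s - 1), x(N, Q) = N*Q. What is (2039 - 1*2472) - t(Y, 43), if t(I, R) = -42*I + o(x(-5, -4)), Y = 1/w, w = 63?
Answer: -24763/57 ≈ -434.44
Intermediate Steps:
o(s) = 2*s/(-1 + s) (o(s) = (2*s)/(-1 + s) = 2*s/(-1 + s))
Y = 1/63 ≈ 0.015873
t(I, R) = 40/19 - 42*I (t(I, R) = -42*I + 2*(-5*(-4))/(-1 - 5*(-4)) = -42*I + 2*20/(-1 + 20) = -42*I + 2*20/19 = -42*I + 2*20*(1/19) = -42*I + 40/19 = 40/19 - 42*I)
(2039 - 1*2472) - t(Y, 43) = (2039 - 1*2472) - (40/19 - 42*1/63) = (2039 - 2472) - (40/19 - ⅔) = -433 - 1*82/57 = -433 - 82/57 = -24763/57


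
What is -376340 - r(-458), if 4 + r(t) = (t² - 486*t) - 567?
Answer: -808121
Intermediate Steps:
r(t) = -571 + t² - 486*t (r(t) = -4 + ((t² - 486*t) - 567) = -4 + (-567 + t² - 486*t) = -571 + t² - 486*t)
-376340 - r(-458) = -376340 - (-571 + (-458)² - 486*(-458)) = -376340 - (-571 + 209764 + 222588) = -376340 - 1*431781 = -376340 - 431781 = -808121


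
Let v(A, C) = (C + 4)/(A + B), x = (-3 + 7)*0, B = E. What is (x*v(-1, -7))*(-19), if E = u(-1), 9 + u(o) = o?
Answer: 0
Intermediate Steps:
u(o) = -9 + o
E = -10 (E = -9 - 1 = -10)
B = -10
x = 0 (x = 4*0 = 0)
v(A, C) = (4 + C)/(-10 + A) (v(A, C) = (C + 4)/(A - 10) = (4 + C)/(-10 + A))
(x*v(-1, -7))*(-19) = (0*((4 - 7)/(-10 - 1)))*(-19) = (0*(-3/(-11)))*(-19) = (0*(-1/11*(-3)))*(-19) = (0*(3/11))*(-19) = 0*(-19) = 0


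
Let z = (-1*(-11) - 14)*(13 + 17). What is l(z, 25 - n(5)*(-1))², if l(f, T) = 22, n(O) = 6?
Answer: 484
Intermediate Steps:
z = -90 (z = (11 - 14)*30 = -3*30 = -90)
l(z, 25 - n(5)*(-1))² = 22² = 484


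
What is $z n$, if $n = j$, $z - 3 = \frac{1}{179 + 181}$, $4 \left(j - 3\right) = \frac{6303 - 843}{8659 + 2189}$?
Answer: $\frac{12218543}{1301760} \approx 9.3862$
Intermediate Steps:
$j = \frac{11303}{3616}$ ($j = 3 + \frac{\left(6303 - 843\right) \frac{1}{8659 + 2189}}{4} = 3 + \frac{5460 \cdot \frac{1}{10848}}{4} = 3 + \frac{1}{4} \cdot \frac{455}{904} = 3 + \frac{455}{3616} = \frac{11303}{3616} \approx 3.1258$)
$z = \frac{1081}{360}$ ($z = 3 + \frac{1}{179 + 181} = 3 + \frac{1}{360} = \frac{1081}{360} \approx 3.0028$)
$n = \frac{11303}{3616} \approx 3.1258$
$z n = \frac{1081}{360} \cdot \frac{11303}{3616} = \frac{12218543}{1301760}$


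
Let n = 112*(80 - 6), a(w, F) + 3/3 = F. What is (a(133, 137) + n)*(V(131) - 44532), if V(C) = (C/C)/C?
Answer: -49143012984/131 ≈ -3.7514e+8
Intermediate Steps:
a(w, F) = -1 + F
n = 8288 (n = 112*74 = 8288)
V(C) = 1/C
(a(133, 137) + n)*(V(131) - 44532) = ((-1 + 137) + 8288)*(1/131 - 44532) = (136 + 8288)*(1/131 - 44532) = 8424*(-5833691/131) = -49143012984/131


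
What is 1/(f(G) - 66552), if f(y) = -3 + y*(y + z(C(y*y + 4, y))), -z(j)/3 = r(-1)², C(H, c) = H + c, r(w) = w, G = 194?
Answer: -1/29501 ≈ -3.3897e-5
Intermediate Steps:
z(j) = -3 (z(j) = -3*(-1)² = -3*1 = -3)
f(y) = -3 + y*(-3 + y) (f(y) = -3 + y*(y - 3) = -3 + y*(-3 + y))
1/(f(G) - 66552) = 1/((-3 + 194² - 3*194) - 66552) = 1/((-3 + 37636 - 582) - 66552) = 1/(37051 - 66552) = 1/(-29501) = -1/29501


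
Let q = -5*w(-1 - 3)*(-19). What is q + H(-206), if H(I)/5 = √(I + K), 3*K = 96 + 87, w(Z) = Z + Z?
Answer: -760 + 5*I*√145 ≈ -760.0 + 60.208*I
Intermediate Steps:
w(Z) = 2*Z
K = 61 (K = (96 + 87)/3 = (⅓)*183 = 61)
H(I) = 5*√(61 + I) (H(I) = 5*√(I + 61) = 5*√(61 + I))
q = -760 (q = -10*(-1 - 3)*(-19) = -10*(-4)*(-19) = -5*(-8)*(-19) = 40*(-19) = -760)
q + H(-206) = -760 + 5*√(61 - 206) = -760 + 5*√(-145) = -760 + 5*(I*√145) = -760 + 5*I*√145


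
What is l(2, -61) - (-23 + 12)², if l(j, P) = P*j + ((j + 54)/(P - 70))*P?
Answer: -28417/131 ≈ -216.92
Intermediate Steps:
l(j, P) = P*j + P*(54 + j)/(-70 + P) (l(j, P) = P*j + ((54 + j)/(-70 + P))*P = P*j + P*(54 + j)/(-70 + P))
l(2, -61) - (-23 + 12)² = -61*(54 - 69*2 - 61*2)/(-70 - 61) - (-23 + 12)² = -61*(54 - 138 - 122)/(-131) - 1*(-11)² = -61*(-1/131)*(-206) - 1*121 = -12566/131 - 121 = -28417/131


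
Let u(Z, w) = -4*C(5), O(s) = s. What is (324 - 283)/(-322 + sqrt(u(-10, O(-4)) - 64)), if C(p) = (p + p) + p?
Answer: -6601/51904 - 41*I*sqrt(31)/51904 ≈ -0.12718 - 0.0043981*I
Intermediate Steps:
C(p) = 3*p (C(p) = 2*p + p = 3*p)
u(Z, w) = -60 (u(Z, w) = -12*5 = -4*15 = -60)
(324 - 283)/(-322 + sqrt(u(-10, O(-4)) - 64)) = (324 - 283)/(-322 + sqrt(-60 - 64)) = 41/(-322 + sqrt(-124)) = 41/(-322 + 2*I*sqrt(31))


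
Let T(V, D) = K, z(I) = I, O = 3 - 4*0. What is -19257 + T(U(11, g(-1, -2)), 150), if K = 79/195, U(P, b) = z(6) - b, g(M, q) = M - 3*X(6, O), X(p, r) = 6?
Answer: -3755036/195 ≈ -19257.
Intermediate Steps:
O = 3 (O = 3 + 0 = 3)
g(M, q) = -18 + M (g(M, q) = M - 3*6 = M - 18 = -18 + M)
U(P, b) = 6 - b
K = 79/195 (K = 79*(1/195) = 79/195 ≈ 0.40513)
T(V, D) = 79/195
-19257 + T(U(11, g(-1, -2)), 150) = -19257 + 79/195 = -3755036/195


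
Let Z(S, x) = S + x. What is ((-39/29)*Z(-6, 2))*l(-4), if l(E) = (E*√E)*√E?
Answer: 2496/29 ≈ 86.069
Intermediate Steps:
l(E) = E² (l(E) = E^(3/2)*√E = E²)
((-39/29)*Z(-6, 2))*l(-4) = ((-39/29)*(-6 + 2))*(-4)² = (-39*1/29*(-4))*16 = -39/29*(-4)*16 = (156/29)*16 = 2496/29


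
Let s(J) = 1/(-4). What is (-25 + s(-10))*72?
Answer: -1818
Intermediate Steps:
s(J) = -¼
(-25 + s(-10))*72 = (-25 - ¼)*72 = -101/4*72 = -1818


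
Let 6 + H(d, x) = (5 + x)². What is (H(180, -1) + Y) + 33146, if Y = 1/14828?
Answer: 491637169/14828 ≈ 33156.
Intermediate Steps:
H(d, x) = -6 + (5 + x)²
Y = 1/14828 ≈ 6.7440e-5
(H(180, -1) + Y) + 33146 = ((-6 + (5 - 1)²) + 1/14828) + 33146 = ((-6 + 4²) + 1/14828) + 33146 = ((-6 + 16) + 1/14828) + 33146 = (10 + 1/14828) + 33146 = 148281/14828 + 33146 = 491637169/14828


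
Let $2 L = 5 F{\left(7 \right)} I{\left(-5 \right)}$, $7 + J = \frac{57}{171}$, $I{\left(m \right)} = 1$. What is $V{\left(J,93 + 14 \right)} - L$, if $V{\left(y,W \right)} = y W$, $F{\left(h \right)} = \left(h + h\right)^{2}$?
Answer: $- \frac{3610}{3} \approx -1203.3$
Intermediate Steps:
$F{\left(h \right)} = 4 h^{2}$ ($F{\left(h \right)} = \left(2 h\right)^{2} = 4 h^{2}$)
$J = - \frac{20}{3}$ ($J = -7 + \frac{57}{171} = -7 + 57 \cdot \frac{1}{171} = -7 + \frac{1}{3} = - \frac{20}{3} \approx -6.6667$)
$V{\left(y,W \right)} = W y$
$L = 490$ ($L = \frac{5 \cdot 4 \cdot 7^{2} \cdot 1}{2} = \frac{5 \cdot 4 \cdot 49 \cdot 1}{2} = \frac{5 \cdot 196 \cdot 1}{2} = \frac{980 \cdot 1}{2} = \frac{1}{2} \cdot 980 = 490$)
$V{\left(J,93 + 14 \right)} - L = \left(93 + 14\right) \left(- \frac{20}{3}\right) - 490 = 107 \left(- \frac{20}{3}\right) - 490 = - \frac{2140}{3} - 490 = - \frac{3610}{3}$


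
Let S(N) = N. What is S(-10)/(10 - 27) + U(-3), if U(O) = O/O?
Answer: 27/17 ≈ 1.5882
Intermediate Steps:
U(O) = 1
S(-10)/(10 - 27) + U(-3) = -10/(10 - 27) + 1 = -10/(-17) + 1 = -10*(-1/17) + 1 = 10/17 + 1 = 27/17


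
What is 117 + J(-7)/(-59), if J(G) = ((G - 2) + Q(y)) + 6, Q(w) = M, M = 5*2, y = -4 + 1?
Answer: 6896/59 ≈ 116.88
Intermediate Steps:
y = -3
M = 10
Q(w) = 10
J(G) = 14 + G (J(G) = ((G - 2) + 10) + 6 = ((-2 + G) + 10) + 6 = (8 + G) + 6 = 14 + G)
117 + J(-7)/(-59) = 117 + (14 - 7)/(-59) = 117 - 1/59*7 = 117 - 7/59 = 6896/59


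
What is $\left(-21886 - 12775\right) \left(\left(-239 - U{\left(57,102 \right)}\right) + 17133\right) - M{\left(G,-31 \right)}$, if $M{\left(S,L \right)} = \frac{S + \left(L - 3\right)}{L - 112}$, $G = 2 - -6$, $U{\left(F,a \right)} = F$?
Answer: $- \frac{6419459829}{11} \approx -5.8359 \cdot 10^{8}$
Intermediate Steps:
$G = 8$ ($G = 2 + 6 = 8$)
$M{\left(S,L \right)} = \frac{-3 + L + S}{-112 + L}$ ($M{\left(S,L \right)} = \frac{S + \left(L - 3\right)}{-112 + L} = \frac{S + \left(-3 + L\right)}{-112 + L} = \frac{-3 + L + S}{-112 + L}$)
$\left(-21886 - 12775\right) \left(\left(-239 - U{\left(57,102 \right)}\right) + 17133\right) - M{\left(G,-31 \right)} = \left(-21886 - 12775\right) \left(\left(-239 - 57\right) + 17133\right) - \frac{-3 - 31 + 8}{-112 - 31} = - 34661 \left(\left(-239 - 57\right) + 17133\right) - \frac{1}{-143} \left(-26\right) = - 34661 \left(-296 + 17133\right) - \left(- \frac{1}{143}\right) \left(-26\right) = \left(-34661\right) 16837 - \frac{2}{11} = -583587257 - \frac{2}{11} = - \frac{6419459829}{11}$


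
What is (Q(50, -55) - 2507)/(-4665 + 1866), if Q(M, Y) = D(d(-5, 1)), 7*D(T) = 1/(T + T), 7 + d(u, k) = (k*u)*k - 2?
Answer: 54597/60956 ≈ 0.89568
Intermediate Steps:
d(u, k) = -9 + u*k² (d(u, k) = -7 + ((k*u)*k - 2) = -7 + (u*k² - 2) = -7 + (-2 + u*k²) = -9 + u*k²)
D(T) = 1/(14*T) (D(T) = 1/(7*(T + T)) = 1/(7*((2*T))) = (1/(2*T))/7 = 1/(14*T))
Q(M, Y) = -1/196 (Q(M, Y) = 1/(14*(-9 - 5*1²)) = 1/(14*(-9 - 5*1)) = 1/(14*(-9 - 5)) = (1/14)/(-14) = (1/14)*(-1/14) = -1/196)
(Q(50, -55) - 2507)/(-4665 + 1866) = (-1/196 - 2507)/(-4665 + 1866) = -491373/196/(-2799) = -491373/196*(-1/2799) = 54597/60956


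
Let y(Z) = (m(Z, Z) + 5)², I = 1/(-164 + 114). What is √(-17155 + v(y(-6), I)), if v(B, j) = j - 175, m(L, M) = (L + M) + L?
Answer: I*√1733002/10 ≈ 131.64*I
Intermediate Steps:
m(L, M) = M + 2*L
I = -1/50 (I = 1/(-50) = -1/50 ≈ -0.020000)
y(Z) = (5 + 3*Z)² (y(Z) = ((Z + 2*Z) + 5)² = (3*Z + 5)² = (5 + 3*Z)²)
v(B, j) = -175 + j
√(-17155 + v(y(-6), I)) = √(-17155 + (-175 - 1/50)) = √(-17155 - 8751/50) = √(-866501/50) = I*√1733002/10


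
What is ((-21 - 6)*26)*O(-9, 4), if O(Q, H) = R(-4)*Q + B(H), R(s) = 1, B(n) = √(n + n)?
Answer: 6318 - 1404*√2 ≈ 4332.4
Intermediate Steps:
B(n) = √2*√n (B(n) = √(2*n) = √2*√n)
O(Q, H) = Q + √2*√H (O(Q, H) = 1*Q + √2*√H = Q + √2*√H)
((-21 - 6)*26)*O(-9, 4) = ((-21 - 6)*26)*(-9 + √2*√4) = (-27*26)*(-9 + √2*2) = -702*(-9 + 2*√2) = 6318 - 1404*√2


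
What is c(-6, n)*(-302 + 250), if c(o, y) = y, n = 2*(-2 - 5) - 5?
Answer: 988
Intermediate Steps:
n = -19 (n = 2*(-7) - 5 = -14 - 5 = -19)
c(-6, n)*(-302 + 250) = -19*(-302 + 250) = -19*(-52) = 988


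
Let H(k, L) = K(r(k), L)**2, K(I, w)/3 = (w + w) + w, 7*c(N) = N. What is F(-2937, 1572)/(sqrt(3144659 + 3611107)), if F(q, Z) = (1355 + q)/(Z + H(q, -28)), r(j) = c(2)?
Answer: -791*sqrt(6755766)/219819114108 ≈ -9.3529e-6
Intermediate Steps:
c(N) = N/7
r(j) = 2/7 (r(j) = (1/7)*2 = 2/7)
K(I, w) = 9*w (K(I, w) = 3*((w + w) + w) = 3*(2*w + w) = 3*(3*w) = 9*w)
H(k, L) = 81*L**2 (H(k, L) = (9*L)**2 = 81*L**2)
F(q, Z) = (1355 + q)/(63504 + Z) (F(q, Z) = (1355 + q)/(Z + 81*(-28)**2) = (1355 + q)/(Z + 81*784) = (1355 + q)/(Z + 63504) = (1355 + q)/(63504 + Z))
F(-2937, 1572)/(sqrt(3144659 + 3611107)) = ((1355 - 2937)/(63504 + 1572))/(sqrt(3144659 + 3611107)) = (-1582/65076)/(sqrt(6755766)) = ((1/65076)*(-1582))*(sqrt(6755766)/6755766) = -791*sqrt(6755766)/219819114108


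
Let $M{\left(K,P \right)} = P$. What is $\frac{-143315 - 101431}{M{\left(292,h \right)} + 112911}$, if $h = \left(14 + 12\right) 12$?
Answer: $- \frac{81582}{37741} \approx -2.1616$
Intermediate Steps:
$h = 312$ ($h = 26 \cdot 12 = 312$)
$\frac{-143315 - 101431}{M{\left(292,h \right)} + 112911} = \frac{-143315 - 101431}{312 + 112911} = - \frac{244746}{113223} = \left(-244746\right) \frac{1}{113223} = - \frac{81582}{37741}$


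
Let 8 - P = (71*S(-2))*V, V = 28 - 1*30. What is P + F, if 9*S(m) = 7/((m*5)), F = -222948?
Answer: -10032797/45 ≈ -2.2295e+5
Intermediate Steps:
V = -2 (V = 28 - 30 = -2)
S(m) = 7/(45*m) (S(m) = (7/((m*5)))/9 = (7/((5*m)))/9 = (7*(1/(5*m)))/9 = (7/(5*m))/9 = 7/(45*m))
P = -137/45 (P = 8 - 71*((7/45)/(-2))*(-2) = 8 - 71*((7/45)*(-½))*(-2) = 8 - 71*(-7/90)*(-2) = 8 - (-497)*(-2)/90 = 8 - 1*497/45 = 8 - 497/45 = -137/45 ≈ -3.0444)
P + F = -137/45 - 222948 = -10032797/45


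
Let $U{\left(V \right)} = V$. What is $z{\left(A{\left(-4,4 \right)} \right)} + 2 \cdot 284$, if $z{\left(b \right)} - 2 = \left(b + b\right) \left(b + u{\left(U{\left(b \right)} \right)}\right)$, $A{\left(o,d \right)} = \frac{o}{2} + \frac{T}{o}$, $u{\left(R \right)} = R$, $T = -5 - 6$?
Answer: $\frac{2289}{4} \approx 572.25$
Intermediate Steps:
$T = -11$ ($T = -5 - 6 = -11$)
$A{\left(o,d \right)} = \frac{o}{2} - \frac{11}{o}$
$z{\left(b \right)} = 2 + 4 b^{2}$ ($z{\left(b \right)} = 2 + \left(b + b\right) \left(b + b\right) = 2 + 2 b 2 b = 2 + 4 b^{2}$)
$z{\left(A{\left(-4,4 \right)} \right)} + 2 \cdot 284 = \left(2 + 4 \left(\frac{1}{2} \left(-4\right) - \frac{11}{-4}\right)^{2}\right) + 2 \cdot 284 = \left(2 + 4 \left(-2 - - \frac{11}{4}\right)^{2}\right) + 568 = \left(2 + 4 \left(-2 + \frac{11}{4}\right)^{2}\right) + 568 = \left(2 + 4 \left(\frac{3}{4}\right)^{2}\right) + 568 = \left(2 + 4 \cdot \frac{9}{16}\right) + 568 = \left(2 + \frac{9}{4}\right) + 568 = \frac{17}{4} + 568 = \frac{2289}{4}$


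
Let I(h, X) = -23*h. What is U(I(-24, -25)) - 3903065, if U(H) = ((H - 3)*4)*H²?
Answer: 665226919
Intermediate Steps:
U(H) = H²*(-12 + 4*H) (U(H) = ((-3 + H)*4)*H² = (-12 + 4*H)*H² = H²*(-12 + 4*H))
U(I(-24, -25)) - 3903065 = 4*(-23*(-24))²*(-3 - 23*(-24)) - 3903065 = 4*552²*(-3 + 552) - 3903065 = 4*304704*549 - 3903065 = 669129984 - 3903065 = 665226919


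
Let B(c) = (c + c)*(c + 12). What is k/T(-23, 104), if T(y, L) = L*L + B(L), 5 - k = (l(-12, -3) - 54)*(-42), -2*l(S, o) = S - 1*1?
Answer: -995/17472 ≈ -0.056948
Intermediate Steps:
l(S, o) = ½ - S/2 (l(S, o) = -(S - 1*1)/2 = -(S - 1)/2 = -(-1 + S)/2 = ½ - S/2)
k = -1990 (k = 5 - ((½ - ½*(-12)) - 54)*(-42) = 5 - ((½ + 6) - 54)*(-42) = 5 - (13/2 - 54)*(-42) = 5 - (-95)*(-42)/2 = 5 - 1*1995 = 5 - 1995 = -1990)
B(c) = 2*c*(12 + c) (B(c) = (2*c)*(12 + c) = 2*c*(12 + c))
T(y, L) = L² + 2*L*(12 + L) (T(y, L) = L*L + 2*L*(12 + L) = L² + 2*L*(12 + L))
k/T(-23, 104) = -1990*1/(312*(8 + 104)) = -1990/(3*104*112) = -1990/34944 = -1990*1/34944 = -995/17472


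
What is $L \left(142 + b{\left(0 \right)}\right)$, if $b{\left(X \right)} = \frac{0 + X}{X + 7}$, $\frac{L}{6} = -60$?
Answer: $-51120$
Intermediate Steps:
$L = -360$ ($L = 6 \left(-60\right) = -360$)
$b{\left(X \right)} = \frac{X}{7 + X}$
$L \left(142 + b{\left(0 \right)}\right) = - 360 \left(142 + \frac{0}{7 + 0}\right) = - 360 \left(142 + \frac{0}{7}\right) = - 360 \left(142 + 0 \cdot \frac{1}{7}\right) = - 360 \left(142 + 0\right) = \left(-360\right) 142 = -51120$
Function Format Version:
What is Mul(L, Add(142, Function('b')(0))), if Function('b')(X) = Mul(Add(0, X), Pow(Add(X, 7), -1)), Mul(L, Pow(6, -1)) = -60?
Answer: -51120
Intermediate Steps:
L = -360 (L = Mul(6, -60) = -360)
Function('b')(X) = Mul(X, Pow(Add(7, X), -1))
Mul(L, Add(142, Function('b')(0))) = Mul(-360, Add(142, Mul(0, Pow(Add(7, 0), -1)))) = Mul(-360, Add(142, Mul(0, Pow(7, -1)))) = Mul(-360, Add(142, Mul(0, Rational(1, 7)))) = Mul(-360, Add(142, 0)) = Mul(-360, 142) = -51120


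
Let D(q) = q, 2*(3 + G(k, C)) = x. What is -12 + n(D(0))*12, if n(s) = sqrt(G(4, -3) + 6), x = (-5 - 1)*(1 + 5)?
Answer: -12 + 12*I*sqrt(15) ≈ -12.0 + 46.476*I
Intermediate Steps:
x = -36 (x = -6*6 = -36)
G(k, C) = -21 (G(k, C) = -3 + (1/2)*(-36) = -3 - 18 = -21)
n(s) = I*sqrt(15) (n(s) = sqrt(-21 + 6) = sqrt(-15) = I*sqrt(15))
-12 + n(D(0))*12 = -12 + (I*sqrt(15))*12 = -12 + 12*I*sqrt(15)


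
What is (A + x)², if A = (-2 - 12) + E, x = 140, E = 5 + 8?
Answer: 19321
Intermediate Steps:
E = 13
A = -1 (A = (-2 - 12) + 13 = -14 + 13 = -1)
(A + x)² = (-1 + 140)² = 139² = 19321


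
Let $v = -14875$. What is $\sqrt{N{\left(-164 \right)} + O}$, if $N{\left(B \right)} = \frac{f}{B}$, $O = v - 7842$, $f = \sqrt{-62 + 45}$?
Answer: $\frac{\sqrt{-152749108 - 41 i \sqrt{17}}}{82} \approx 8.3402 \cdot 10^{-5} - 150.72 i$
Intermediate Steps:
$f = i \sqrt{17}$ ($f = \sqrt{-17} = i \sqrt{17} \approx 4.1231 i$)
$O = -22717$ ($O = -14875 - 7842 = -22717$)
$N{\left(B \right)} = \frac{i \sqrt{17}}{B}$
$\sqrt{N{\left(-164 \right)} + O} = \sqrt{\frac{i \sqrt{17}}{-164} - 22717} = \sqrt{i \sqrt{17} \left(- \frac{1}{164}\right) - 22717} = \sqrt{- \frac{i \sqrt{17}}{164} - 22717} = \sqrt{-22717 - \frac{i \sqrt{17}}{164}}$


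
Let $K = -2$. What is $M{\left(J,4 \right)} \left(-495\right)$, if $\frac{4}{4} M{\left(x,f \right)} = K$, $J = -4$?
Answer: $990$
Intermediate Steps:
$M{\left(x,f \right)} = -2$
$M{\left(J,4 \right)} \left(-495\right) = \left(-2\right) \left(-495\right) = 990$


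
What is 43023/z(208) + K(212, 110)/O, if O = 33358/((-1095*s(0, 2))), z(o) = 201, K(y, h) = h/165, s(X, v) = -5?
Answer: 239315814/1117493 ≈ 214.15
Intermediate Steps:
K(y, h) = h/165 (K(y, h) = h*(1/165) = h/165)
O = 33358/5475 (O = 33358/((-1095*(-5))) = 33358/5475 ≈ 6.0928)
43023/z(208) + K(212, 110)/O = 43023/201 + ((1/165)*110)/(33358/5475) = 43023*(1/201) + (⅔)*(5475/33358) = 14341/67 + 1825/16679 = 239315814/1117493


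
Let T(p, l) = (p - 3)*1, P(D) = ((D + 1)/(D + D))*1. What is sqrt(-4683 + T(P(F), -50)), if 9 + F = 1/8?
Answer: I*sqrt(94479558)/142 ≈ 68.451*I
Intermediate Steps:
F = -71/8 (F = -9 + 1/8 = -71/8 ≈ -8.8750)
P(D) = (1 + D)/(2*D) (P(D) = ((1 + D)/((2*D)))*1 = ((1 + D)*(1/(2*D)))*1 = ((1 + D)/(2*D))*1 = (1 + D)/(2*D))
T(p, l) = -3 + p (T(p, l) = (-3 + p)*1 = -3 + p)
sqrt(-4683 + T(P(F), -50)) = sqrt(-4683 + (-3 + (1 - 71/8)/(2*(-71/8)))) = sqrt(-4683 + (-3 + (1/2)*(-8/71)*(-63/8))) = sqrt(-4683 + (-3 + 63/142)) = sqrt(-4683 - 363/142) = sqrt(-665349/142) = I*sqrt(94479558)/142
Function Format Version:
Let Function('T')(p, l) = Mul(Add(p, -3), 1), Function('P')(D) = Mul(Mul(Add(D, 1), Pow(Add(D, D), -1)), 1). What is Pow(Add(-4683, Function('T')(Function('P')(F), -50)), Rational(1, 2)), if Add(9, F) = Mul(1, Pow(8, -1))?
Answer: Mul(Rational(1, 142), I, Pow(94479558, Rational(1, 2))) ≈ Mul(68.451, I)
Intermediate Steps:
F = Rational(-71, 8) (F = Add(-9, Mul(1, Pow(8, -1))) = Add(-9, Mul(1, Rational(1, 8))) = Add(-9, Rational(1, 8)) = Rational(-71, 8) ≈ -8.8750)
Function('P')(D) = Mul(Rational(1, 2), Pow(D, -1), Add(1, D)) (Function('P')(D) = Mul(Mul(Add(1, D), Pow(Mul(2, D), -1)), 1) = Mul(Mul(Add(1, D), Mul(Rational(1, 2), Pow(D, -1))), 1) = Mul(Mul(Rational(1, 2), Pow(D, -1), Add(1, D)), 1) = Mul(Rational(1, 2), Pow(D, -1), Add(1, D)))
Function('T')(p, l) = Add(-3, p) (Function('T')(p, l) = Mul(Add(-3, p), 1) = Add(-3, p))
Pow(Add(-4683, Function('T')(Function('P')(F), -50)), Rational(1, 2)) = Pow(Add(-4683, Add(-3, Mul(Rational(1, 2), Pow(Rational(-71, 8), -1), Add(1, Rational(-71, 8))))), Rational(1, 2)) = Pow(Add(-4683, Add(-3, Mul(Rational(1, 2), Rational(-8, 71), Rational(-63, 8)))), Rational(1, 2)) = Pow(Add(-4683, Add(-3, Rational(63, 142))), Rational(1, 2)) = Pow(Add(-4683, Rational(-363, 142)), Rational(1, 2)) = Pow(Rational(-665349, 142), Rational(1, 2)) = Mul(Rational(1, 142), I, Pow(94479558, Rational(1, 2)))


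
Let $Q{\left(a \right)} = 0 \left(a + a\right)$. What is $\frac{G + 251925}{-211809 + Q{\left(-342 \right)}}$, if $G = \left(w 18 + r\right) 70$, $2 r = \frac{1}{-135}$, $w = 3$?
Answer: $- \frac{6904028}{5718843} \approx -1.2072$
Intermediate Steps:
$r = - \frac{1}{270}$ ($r = \frac{1}{2 \left(-135\right)} = \frac{1}{2} \left(- \frac{1}{135}\right) = - \frac{1}{270} \approx -0.0037037$)
$Q{\left(a \right)} = 0$ ($Q{\left(a \right)} = 0 \cdot 2 a = 0$)
$G = \frac{102053}{27}$ ($G = \left(3 \cdot 18 - \frac{1}{270}\right) 70 = \left(54 - \frac{1}{270}\right) 70 = \frac{14579}{270} \cdot 70 = \frac{102053}{27} \approx 3779.7$)
$\frac{G + 251925}{-211809 + Q{\left(-342 \right)}} = \frac{\frac{102053}{27} + 251925}{-211809 + 0} = \frac{6904028}{27 \left(-211809\right)} = \frac{6904028}{27} \left(- \frac{1}{211809}\right) = - \frac{6904028}{5718843}$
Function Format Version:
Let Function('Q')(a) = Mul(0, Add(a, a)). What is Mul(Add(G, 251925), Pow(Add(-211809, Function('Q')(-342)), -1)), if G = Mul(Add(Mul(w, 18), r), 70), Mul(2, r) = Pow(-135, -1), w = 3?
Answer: Rational(-6904028, 5718843) ≈ -1.2072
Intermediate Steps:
r = Rational(-1, 270) (r = Mul(Rational(1, 2), Pow(-135, -1)) = Mul(Rational(1, 2), Rational(-1, 135)) = Rational(-1, 270) ≈ -0.0037037)
Function('Q')(a) = 0 (Function('Q')(a) = Mul(0, Mul(2, a)) = 0)
G = Rational(102053, 27) (G = Mul(Add(Mul(3, 18), Rational(-1, 270)), 70) = Mul(Add(54, Rational(-1, 270)), 70) = Mul(Rational(14579, 270), 70) = Rational(102053, 27) ≈ 3779.7)
Mul(Add(G, 251925), Pow(Add(-211809, Function('Q')(-342)), -1)) = Mul(Add(Rational(102053, 27), 251925), Pow(Add(-211809, 0), -1)) = Mul(Rational(6904028, 27), Pow(-211809, -1)) = Mul(Rational(6904028, 27), Rational(-1, 211809)) = Rational(-6904028, 5718843)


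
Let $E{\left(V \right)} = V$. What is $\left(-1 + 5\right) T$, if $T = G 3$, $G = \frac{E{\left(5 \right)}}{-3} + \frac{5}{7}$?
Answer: $- \frac{80}{7} \approx -11.429$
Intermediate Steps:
$G = - \frac{20}{21}$ ($G = \frac{5}{-3} + \frac{5}{7} = 5 \left(- \frac{1}{3}\right) + 5 \cdot \frac{1}{7} = - \frac{5}{3} + \frac{5}{7} = - \frac{20}{21} \approx -0.95238$)
$T = - \frac{20}{7}$ ($T = \left(- \frac{20}{21}\right) 3 = - \frac{20}{7} \approx -2.8571$)
$\left(-1 + 5\right) T = \left(-1 + 5\right) \left(- \frac{20}{7}\right) = 4 \left(- \frac{20}{7}\right) = - \frac{80}{7}$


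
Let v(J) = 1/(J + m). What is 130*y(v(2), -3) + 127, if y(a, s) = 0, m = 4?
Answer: 127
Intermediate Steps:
v(J) = 1/(4 + J) (v(J) = 1/(J + 4) = 1/(4 + J))
130*y(v(2), -3) + 127 = 130*0 + 127 = 0 + 127 = 127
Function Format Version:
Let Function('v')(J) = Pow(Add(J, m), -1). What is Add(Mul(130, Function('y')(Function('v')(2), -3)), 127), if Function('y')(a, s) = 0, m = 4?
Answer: 127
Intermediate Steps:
Function('v')(J) = Pow(Add(4, J), -1) (Function('v')(J) = Pow(Add(J, 4), -1) = Pow(Add(4, J), -1))
Add(Mul(130, Function('y')(Function('v')(2), -3)), 127) = Add(Mul(130, 0), 127) = Add(0, 127) = 127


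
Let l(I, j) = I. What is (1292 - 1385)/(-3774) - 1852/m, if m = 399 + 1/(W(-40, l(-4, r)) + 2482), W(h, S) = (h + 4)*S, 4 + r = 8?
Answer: -6085615791/1318100950 ≈ -4.6170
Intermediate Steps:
r = 4 (r = -4 + 8 = 4)
W(h, S) = S*(4 + h) (W(h, S) = (4 + h)*S = S*(4 + h))
m = 1047775/2626 (m = 399 + 1/(-4*(4 - 40) + 2482) = 399 + 1/(-4*(-36) + 2482) = 399 + 1/(144 + 2482) = 399 + 1/2626 = 1047775/2626 ≈ 399.00)
(1292 - 1385)/(-3774) - 1852/m = (1292 - 1385)/(-3774) - 1852/1047775/2626 = -93*(-1/3774) - 1852*2626/1047775 = 31/1258 - 4863352/1047775 = -6085615791/1318100950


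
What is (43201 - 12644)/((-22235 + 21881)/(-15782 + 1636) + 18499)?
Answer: 216129661/130843604 ≈ 1.6518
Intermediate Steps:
(43201 - 12644)/((-22235 + 21881)/(-15782 + 1636) + 18499) = 30557/(-354/(-14146) + 18499) = 30557/(-354*(-1/14146) + 18499) = 30557/(177/7073 + 18499) = 30557/(130843604/7073) = 30557*(7073/130843604) = 216129661/130843604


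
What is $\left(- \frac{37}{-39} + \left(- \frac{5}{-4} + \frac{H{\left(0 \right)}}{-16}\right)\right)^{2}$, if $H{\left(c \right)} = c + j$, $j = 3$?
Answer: $\frac{1575025}{389376} \approx 4.045$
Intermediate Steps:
$H{\left(c \right)} = 3 + c$ ($H{\left(c \right)} = c + 3 = 3 + c$)
$\left(- \frac{37}{-39} + \left(- \frac{5}{-4} + \frac{H{\left(0 \right)}}{-16}\right)\right)^{2} = \left(- \frac{37}{-39} + \left(- \frac{5}{-4} + \frac{3 + 0}{-16}\right)\right)^{2} = \left(\left(-37\right) \left(- \frac{1}{39}\right) + \left(\left(-5\right) \left(- \frac{1}{4}\right) + 3 \left(- \frac{1}{16}\right)\right)\right)^{2} = \left(\frac{37}{39} + \left(\frac{5}{4} - \frac{3}{16}\right)\right)^{2} = \left(\frac{37}{39} + \frac{17}{16}\right)^{2} = \left(\frac{1255}{624}\right)^{2} = \frac{1575025}{389376}$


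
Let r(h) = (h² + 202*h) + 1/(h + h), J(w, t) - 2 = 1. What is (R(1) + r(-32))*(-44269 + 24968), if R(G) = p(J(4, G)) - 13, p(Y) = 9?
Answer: 6724796517/64 ≈ 1.0507e+8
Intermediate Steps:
J(w, t) = 3 (J(w, t) = 2 + 1 = 3)
R(G) = -4 (R(G) = 9 - 13 = -4)
r(h) = h² + 1/(2*h) + 202*h (r(h) = (h² + 202*h) + 1/(2*h) = h² + 1/(2*h) + 202*h)
(R(1) + r(-32))*(-44269 + 24968) = (-4 + ((-32)² + (½)/(-32) + 202*(-32)))*(-44269 + 24968) = (-4 + (1024 + (½)*(-1/32) - 6464))*(-19301) = (-4 + (1024 - 1/64 - 6464))*(-19301) = (-4 - 348161/64)*(-19301) = -348417/64*(-19301) = 6724796517/64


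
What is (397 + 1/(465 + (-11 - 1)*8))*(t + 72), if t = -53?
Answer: 2783386/369 ≈ 7543.1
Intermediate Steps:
(397 + 1/(465 + (-11 - 1)*8))*(t + 72) = (397 + 1/(465 + (-11 - 1)*8))*(-53 + 72) = (397 + 1/(465 - 12*8))*19 = (397 + 1/(465 - 96))*19 = (397 + 1/369)*19 = (146494/369)*19 = 2783386/369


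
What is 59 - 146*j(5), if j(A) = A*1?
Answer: -671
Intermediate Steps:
j(A) = A
59 - 146*j(5) = 59 - 146*5 = 59 - 730 = -671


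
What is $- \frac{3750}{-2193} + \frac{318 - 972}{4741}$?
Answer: $\frac{5448176}{3465671} \approx 1.572$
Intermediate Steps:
$- \frac{3750}{-2193} + \frac{318 - 972}{4741} = \left(-3750\right) \left(- \frac{1}{2193}\right) - \frac{654}{4741} = \frac{1250}{731} - \frac{654}{4741} = \frac{5448176}{3465671}$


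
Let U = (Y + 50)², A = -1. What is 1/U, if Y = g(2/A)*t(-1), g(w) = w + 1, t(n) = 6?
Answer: 1/1936 ≈ 0.00051653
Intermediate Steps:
g(w) = 1 + w
Y = -6 (Y = (1 + 2/(-1))*6 = (1 + 2*(-1))*6 = (1 - 2)*6 = -1*6 = -6)
U = 1936 (U = (-6 + 50)² = 44² = 1936)
1/U = 1/1936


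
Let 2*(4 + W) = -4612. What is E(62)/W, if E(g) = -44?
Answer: 2/105 ≈ 0.019048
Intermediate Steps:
W = -2310 (W = -4 + (½)*(-4612) = -4 - 2306 = -2310)
E(62)/W = -44/(-2310) = -44*(-1/2310) = 2/105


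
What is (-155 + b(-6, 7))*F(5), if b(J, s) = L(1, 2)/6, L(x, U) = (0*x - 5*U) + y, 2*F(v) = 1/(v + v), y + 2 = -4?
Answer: -473/60 ≈ -7.8833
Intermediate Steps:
y = -6 (y = -2 - 4 = -6)
F(v) = 1/(4*v) (F(v) = 1/(2*(v + v)) = 1/(2*((2*v))) = (1/(2*v))/2 = 1/(4*v))
L(x, U) = -6 - 5*U (L(x, U) = (0*x - 5*U) - 6 = (0 - 5*U) - 6 = -5*U - 6 = -6 - 5*U)
b(J, s) = -8/3 (b(J, s) = (-6 - 5*2)/6 = (-6 - 10)*(⅙) = -16*⅙ = -8/3)
(-155 + b(-6, 7))*F(5) = (-155 - 8/3)*((¼)/5) = -473/(12*5) = -473/3*1/20 = -473/60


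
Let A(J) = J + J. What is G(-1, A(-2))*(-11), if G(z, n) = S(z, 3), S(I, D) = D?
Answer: -33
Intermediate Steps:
A(J) = 2*J
G(z, n) = 3
G(-1, A(-2))*(-11) = 3*(-11) = -33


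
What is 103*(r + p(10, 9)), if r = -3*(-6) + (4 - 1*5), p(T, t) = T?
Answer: 2781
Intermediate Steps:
r = 17 (r = 18 + (4 - 5) = 18 - 1 = 17)
103*(r + p(10, 9)) = 103*(17 + 10) = 103*27 = 2781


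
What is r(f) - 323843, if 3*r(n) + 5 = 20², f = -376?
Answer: -971134/3 ≈ -3.2371e+5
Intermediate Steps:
r(n) = 395/3 (r(n) = -5/3 + (⅓)*20² = -5/3 + (⅓)*400 = -5/3 + 400/3 = 395/3)
r(f) - 323843 = 395/3 - 323843 = -971134/3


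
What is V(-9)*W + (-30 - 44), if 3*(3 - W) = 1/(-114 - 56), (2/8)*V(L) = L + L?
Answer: -24662/85 ≈ -290.14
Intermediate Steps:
V(L) = 8*L (V(L) = 4*(L + L) = 4*(2*L) = 8*L)
W = 1531/510 (W = 3 - 1/(3*(-114 - 56)) = 3 - ⅓/(-170) = 3 - ⅓*(-1/170) = 3 + 1/510 = 1531/510 ≈ 3.0020)
V(-9)*W + (-30 - 44) = (8*(-9))*(1531/510) + (-30 - 44) = -72*1531/510 - 74 = -18372/85 - 74 = -24662/85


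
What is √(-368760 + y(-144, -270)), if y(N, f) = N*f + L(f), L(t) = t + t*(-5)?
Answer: 20*I*√822 ≈ 573.41*I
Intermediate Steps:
L(t) = -4*t (L(t) = t - 5*t = -4*t)
y(N, f) = -4*f + N*f (y(N, f) = N*f - 4*f = -4*f + N*f)
√(-368760 + y(-144, -270)) = √(-368760 - 270*(-4 - 144)) = √(-368760 - 270*(-148)) = √(-368760 + 39960) = √(-328800) = 20*I*√822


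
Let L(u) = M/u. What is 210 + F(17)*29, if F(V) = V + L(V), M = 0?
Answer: 703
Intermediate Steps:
L(u) = 0 (L(u) = 0/u = 0)
F(V) = V (F(V) = V + 0 = V)
210 + F(17)*29 = 210 + 17*29 = 210 + 493 = 703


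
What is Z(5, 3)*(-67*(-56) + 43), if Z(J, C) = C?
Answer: 11385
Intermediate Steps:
Z(5, 3)*(-67*(-56) + 43) = 3*(-67*(-56) + 43) = 3*(3752 + 43) = 3*3795 = 11385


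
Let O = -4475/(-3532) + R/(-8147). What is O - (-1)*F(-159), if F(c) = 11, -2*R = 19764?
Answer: 387888293/28775204 ≈ 13.480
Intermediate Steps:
R = -9882 (R = -1/2*19764 = -9882)
O = 71361049/28775204 (O = -4475/(-3532) - 9882/(-8147) = -4475*(-1/3532) - 9882*(-1/8147) = 4475/3532 + 9882/8147 = 71361049/28775204 ≈ 2.4799)
O - (-1)*F(-159) = 71361049/28775204 - (-1)*11 = 71361049/28775204 - 1*(-11) = 71361049/28775204 + 11 = 387888293/28775204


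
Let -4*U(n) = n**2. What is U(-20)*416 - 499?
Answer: -42099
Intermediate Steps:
U(n) = -n**2/4
U(-20)*416 - 499 = -1/4*(-20)**2*416 - 499 = -1/4*400*416 - 499 = -100*416 - 499 = -41600 - 499 = -42099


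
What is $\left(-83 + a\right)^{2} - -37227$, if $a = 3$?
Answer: $43627$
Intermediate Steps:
$\left(-83 + a\right)^{2} - -37227 = \left(-83 + 3\right)^{2} - -37227 = \left(-80\right)^{2} + 37227 = 6400 + 37227 = 43627$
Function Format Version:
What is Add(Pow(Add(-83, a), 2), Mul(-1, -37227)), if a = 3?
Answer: 43627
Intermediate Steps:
Add(Pow(Add(-83, a), 2), Mul(-1, -37227)) = Add(Pow(Add(-83, 3), 2), Mul(-1, -37227)) = Add(Pow(-80, 2), 37227) = Add(6400, 37227) = 43627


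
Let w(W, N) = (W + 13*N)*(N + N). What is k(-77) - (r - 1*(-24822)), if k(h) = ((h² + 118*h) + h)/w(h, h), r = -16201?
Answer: -1327637/154 ≈ -8621.0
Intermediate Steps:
w(W, N) = 2*N*(W + 13*N) (w(W, N) = (W + 13*N)*(2*N) = 2*N*(W + 13*N))
k(h) = (h² + 119*h)/(28*h²) (k(h) = ((h² + 118*h) + h)/((2*h*(h + 13*h))) = (h² + 119*h)/((2*h*(14*h))) = (h² + 119*h)/((28*h²)) = (h² + 119*h)*(1/(28*h²)) = (h² + 119*h)/(28*h²))
k(-77) - (r - 1*(-24822)) = (1/28)*(119 - 77)/(-77) - (-16201 - 1*(-24822)) = (1/28)*(-1/77)*42 - (-16201 + 24822) = -3/154 - 1*8621 = -3/154 - 8621 = -1327637/154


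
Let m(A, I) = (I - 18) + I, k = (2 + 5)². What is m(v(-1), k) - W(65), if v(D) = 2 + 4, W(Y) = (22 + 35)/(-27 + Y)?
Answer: 157/2 ≈ 78.500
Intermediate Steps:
k = 49 (k = 7² = 49)
W(Y) = 57/(-27 + Y)
v(D) = 6
m(A, I) = -18 + 2*I (m(A, I) = (-18 + I) + I = -18 + 2*I)
m(v(-1), k) - W(65) = (-18 + 2*49) - 57/(-27 + 65) = (-18 + 98) - 57/38 = 80 - 57/38 = 80 - 1*3/2 = 80 - 3/2 = 157/2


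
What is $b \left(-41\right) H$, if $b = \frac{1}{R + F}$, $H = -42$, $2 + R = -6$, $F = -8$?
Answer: $- \frac{861}{8} \approx -107.63$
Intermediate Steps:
$R = -8$ ($R = -2 - 6 = -8$)
$b = - \frac{1}{16}$ ($b = \frac{1}{-8 - 8} = \frac{1}{-16} = - \frac{1}{16} \approx -0.0625$)
$b \left(-41\right) H = \left(- \frac{1}{16}\right) \left(-41\right) \left(-42\right) = \frac{41}{16} \left(-42\right) = - \frac{861}{8}$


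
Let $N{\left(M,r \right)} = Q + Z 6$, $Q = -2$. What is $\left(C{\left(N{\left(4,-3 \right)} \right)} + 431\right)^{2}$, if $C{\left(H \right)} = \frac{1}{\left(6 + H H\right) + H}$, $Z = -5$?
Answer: $\frac{185019559321}{996004} \approx 1.8576 \cdot 10^{5}$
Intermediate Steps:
$N{\left(M,r \right)} = -32$ ($N{\left(M,r \right)} = -2 - 30 = -32$)
$C{\left(H \right)} = \frac{1}{6 + H + H^{2}}$ ($C{\left(H \right)} = \frac{1}{\left(6 + H^{2}\right) + H} = \frac{1}{6 + H + H^{2}}$)
$\left(C{\left(N{\left(4,-3 \right)} \right)} + 431\right)^{2} = \left(\frac{1}{6 - 32 + \left(-32\right)^{2}} + 431\right)^{2} = \left(\frac{1}{6 - 32 + 1024} + 431\right)^{2} = \left(\frac{1}{998} + 431\right)^{2} = \left(\frac{430139}{998}\right)^{2} = \frac{185019559321}{996004}$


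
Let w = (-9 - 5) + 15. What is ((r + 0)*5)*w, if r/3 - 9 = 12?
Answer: 315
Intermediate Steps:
r = 63 (r = 27 + 3*12 = 27 + 36 = 63)
w = 1 (w = -14 + 15 = 1)
((r + 0)*5)*w = ((63 + 0)*5)*1 = (63*5)*1 = 315*1 = 315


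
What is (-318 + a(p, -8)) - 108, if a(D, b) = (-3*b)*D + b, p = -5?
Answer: -554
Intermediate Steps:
a(D, b) = b - 3*D*b (a(D, b) = -3*D*b + b = b - 3*D*b)
(-318 + a(p, -8)) - 108 = (-318 - 8*(1 - 3*(-5))) - 108 = (-318 - 8*(1 + 15)) - 108 = (-318 - 8*16) - 108 = (-318 - 128) - 108 = -446 - 108 = -554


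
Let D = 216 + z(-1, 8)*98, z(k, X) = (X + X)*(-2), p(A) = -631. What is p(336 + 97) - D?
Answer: 2289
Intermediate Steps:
z(k, X) = -4*X (z(k, X) = (2*X)*(-2) = -4*X)
D = -2920 (D = 216 - 4*8*98 = 216 - 32*98 = 216 - 3136 = -2920)
p(336 + 97) - D = -631 - 1*(-2920) = -631 + 2920 = 2289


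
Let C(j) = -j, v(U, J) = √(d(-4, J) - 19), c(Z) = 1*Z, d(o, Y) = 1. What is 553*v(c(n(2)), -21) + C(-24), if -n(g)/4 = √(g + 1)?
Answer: 24 + 1659*I*√2 ≈ 24.0 + 2346.2*I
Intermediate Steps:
n(g) = -4*√(1 + g) (n(g) = -4*√(g + 1) = -4*√(1 + g))
c(Z) = Z
v(U, J) = 3*I*√2 (v(U, J) = √(1 - 19) = √(-18) = 3*I*√2)
553*v(c(n(2)), -21) + C(-24) = 553*(3*I*√2) - 1*(-24) = 1659*I*√2 + 24 = 24 + 1659*I*√2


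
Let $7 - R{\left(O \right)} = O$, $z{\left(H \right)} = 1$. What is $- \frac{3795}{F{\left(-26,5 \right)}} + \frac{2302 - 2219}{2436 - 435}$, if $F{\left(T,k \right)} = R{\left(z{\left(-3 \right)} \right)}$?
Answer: $- \frac{2531099}{4002} \approx -632.46$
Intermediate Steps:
$R{\left(O \right)} = 7 - O$
$F{\left(T,k \right)} = 6$ ($F{\left(T,k \right)} = 7 - 1 = 6$)
$- \frac{3795}{F{\left(-26,5 \right)}} + \frac{2302 - 2219}{2436 - 435} = - \frac{3795}{6} + \frac{2302 - 2219}{2436 - 435} = \left(-3795\right) \frac{1}{6} + \frac{2302 - 2219}{2001} = - \frac{1265}{2} + 83 \cdot \frac{1}{2001} = - \frac{1265}{2} + \frac{83}{2001} = - \frac{2531099}{4002}$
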